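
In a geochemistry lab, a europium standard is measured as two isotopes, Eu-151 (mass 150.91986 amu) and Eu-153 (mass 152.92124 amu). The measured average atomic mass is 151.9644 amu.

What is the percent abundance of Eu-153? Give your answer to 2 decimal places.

With x = fraction of Eu-151 (so Eu-153 is 1 − x):
150.91986·x + 152.92124·(1 − x) = 151.9644
(150.91986 − 152.92124)·x = 151.9644 − 152.92124
x = -0.95684 / -2.00138 = 0.47809 → 47.81% Eu-151, 52.19% Eu-153.

52.19%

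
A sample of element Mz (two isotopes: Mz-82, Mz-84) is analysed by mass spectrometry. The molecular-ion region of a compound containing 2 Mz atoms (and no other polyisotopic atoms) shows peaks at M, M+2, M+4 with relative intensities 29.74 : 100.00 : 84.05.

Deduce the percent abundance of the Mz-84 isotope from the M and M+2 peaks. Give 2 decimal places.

Write p for the Mz-82 fraction. I(M+2)/I(M) = [C(2,1)·p^1·(1−p)] / p^2 = 2·(1−p)/p = 100.00/29.74 = 3.3625
(1−p)/p = 3.3625/2 = 1.6812  ⇒  p = 1/(1 + 1.6812) = 0.3730
Mz-82: 37.30%, Mz-84: 62.70%.

62.70%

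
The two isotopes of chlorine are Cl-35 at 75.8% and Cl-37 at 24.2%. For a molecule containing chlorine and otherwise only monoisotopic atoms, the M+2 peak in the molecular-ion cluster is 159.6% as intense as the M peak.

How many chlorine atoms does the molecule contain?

With n Cl atoms, P(M+2)/P(M) = C(n,1)·p^(n−1)q / p^n = n·q/p = n · 0.242/0.758.
n = 1.596 × 0.758/0.242 = 5.00 ≈ 5

5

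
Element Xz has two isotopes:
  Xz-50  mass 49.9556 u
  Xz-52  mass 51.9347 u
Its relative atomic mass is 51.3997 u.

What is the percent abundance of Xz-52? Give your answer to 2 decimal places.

Writing the weighted mean with unknown fraction x of Xz-50:
49.9556·x + 51.9347·(1 − x) = 51.3997
(49.9556 − 51.9347)·x = 51.3997 − 51.9347
x = -0.5350 / -1.9791 = 0.27032 → 27.03% Xz-50, 72.97% Xz-52.

72.97%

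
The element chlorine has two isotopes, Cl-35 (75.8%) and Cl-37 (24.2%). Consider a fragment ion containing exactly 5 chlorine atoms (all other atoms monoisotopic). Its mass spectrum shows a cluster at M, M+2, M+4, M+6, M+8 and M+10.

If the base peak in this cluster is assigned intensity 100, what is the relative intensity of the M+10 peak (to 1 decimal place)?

0.2

(0.758 + 0.242)^5 gives M 0.2502, M+2 0.3994, M+4 0.2551, M+6 0.0814, M+8 0.0130, M+10 0.0008; the largest is M+2.
P(M+2) = C(5,1) × 0.758^4 × 0.242^1 = 5 × 0.33012379 × 0.2420 = 0.399450 (base)
P(M+10) = C(5,5) × 0.758^0 × 0.242^5 = 1 × 1.0000 × 0.00083 = 0.000830
Relative intensity = 0.000830 / 0.399450 × 100 = 0.2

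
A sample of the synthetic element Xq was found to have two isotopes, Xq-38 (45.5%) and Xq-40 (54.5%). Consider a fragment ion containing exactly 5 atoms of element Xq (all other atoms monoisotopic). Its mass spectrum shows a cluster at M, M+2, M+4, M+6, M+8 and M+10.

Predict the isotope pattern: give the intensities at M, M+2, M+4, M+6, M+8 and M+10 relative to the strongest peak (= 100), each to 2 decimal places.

5.82 : 34.85 : 83.49 : 100.00 : 59.89 : 14.35

Expanding (0.455 + 0.545)^5:
P(M) = 0.455^5 = 0.019501
P(M+2) = 5 × 0.455^4 × 0.545^1 = 0.116792
P(M+4) = 10 × 0.455^3 × 0.545^2 = 0.279787
P(M+6) = 10 × 0.455^2 × 0.545^3 = 0.335129
P(M+8) = 5 × 0.455^1 × 0.545^4 = 0.200709
P(M+10) = 0.545^5 = 0.048082
The M+6 peak is largest (0.335129); scaling to 100 gives 5.82 : 34.85 : 83.49 : 100.00 : 59.89 : 14.35.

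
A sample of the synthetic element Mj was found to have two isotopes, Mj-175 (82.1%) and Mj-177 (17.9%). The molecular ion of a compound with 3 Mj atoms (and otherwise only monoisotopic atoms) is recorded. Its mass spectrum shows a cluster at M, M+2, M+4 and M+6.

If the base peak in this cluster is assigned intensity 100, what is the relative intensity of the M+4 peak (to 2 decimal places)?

Binomial terms of (0.821 + 0.179)^3: M 0.5534, M+2 0.3620, M+4 0.0789, M+6 0.0057 → M is the base peak.
P(M) = C(3,0) × 0.821^3 × 0.179^0 = 1 × 0.55338766 × 1.0000 = 0.553388 (base)
P(M+4) = C(3,2) × 0.821^1 × 0.179^2 = 3 × 0.8210 × 0.032041 = 0.078917
Relative intensity = 0.078917 / 0.553388 × 100 = 14.26

14.26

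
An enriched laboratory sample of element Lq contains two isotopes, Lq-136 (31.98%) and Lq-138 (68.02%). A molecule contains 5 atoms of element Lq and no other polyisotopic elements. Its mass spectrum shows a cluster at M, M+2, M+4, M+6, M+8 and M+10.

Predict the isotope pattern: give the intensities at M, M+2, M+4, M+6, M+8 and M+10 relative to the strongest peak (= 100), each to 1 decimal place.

Each Lq atom is independently Lq-136 (p = 0.3198) or Lq-138 (q = 0.6802); the cluster is the binomial expansion (p + q)^5.
P(M) = 0.3198^5 = 0.003345
P(M+2) = 5 × 0.3198^4 × 0.6802^1 = 0.035573
P(M+4) = 10 × 0.3198^3 × 0.6802^2 = 0.151324
P(M+6) = 10 × 0.3198^2 × 0.6802^3 = 0.321860
P(M+8) = 5 × 0.3198^1 × 0.6802^4 = 0.342291
P(M+10) = 0.6802^5 = 0.145607
The M+8 peak is largest (0.342291); scaling to 100 gives 1.0 : 10.4 : 44.2 : 94.0 : 100.0 : 42.5.

1.0 : 10.4 : 44.2 : 94.0 : 100.0 : 42.5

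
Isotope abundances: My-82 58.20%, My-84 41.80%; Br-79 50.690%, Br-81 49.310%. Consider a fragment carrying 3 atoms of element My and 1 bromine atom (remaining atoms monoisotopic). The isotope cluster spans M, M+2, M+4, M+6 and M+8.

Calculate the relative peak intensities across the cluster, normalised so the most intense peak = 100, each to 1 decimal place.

27.4 : 85.8 : 100.0 : 51.5 : 9.9

Element My pattern (n=3): 0.19713737 : 0.4247599 : 0.3050681 : 0.07303463
Bromine pattern (n=1): 0.5069 : 0.4931
Convolve the two distributions (both contribute in 2-u steps):
  M: 0.19713737×0.5069 = 0.099929
  M+2: 0.19713737×0.4931 + 0.4247599×0.5069 = 0.312519
  M+4: 0.4247599×0.4931 + 0.3050681×0.5069 = 0.364088
  M+6: 0.3050681×0.4931 + 0.07303463×0.5069 = 0.187450
  M+8: 0.07303463×0.4931 = 0.036013
Scale to base peak (0.364088) = 100: 27.4 : 85.8 : 100.0 : 51.5 : 9.9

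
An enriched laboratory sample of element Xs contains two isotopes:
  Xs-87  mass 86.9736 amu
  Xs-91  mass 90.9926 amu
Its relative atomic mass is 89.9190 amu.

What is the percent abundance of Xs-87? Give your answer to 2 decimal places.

Writing the weighted mean with unknown fraction x of Xs-87:
86.9736·x + 90.9926·(1 − x) = 89.9190
(86.9736 − 90.9926)·x = 89.9190 − 90.9926
x = -1.0736 / -4.0190 = 0.26713 → 26.71% Xs-87, 73.29% Xs-91.

26.71%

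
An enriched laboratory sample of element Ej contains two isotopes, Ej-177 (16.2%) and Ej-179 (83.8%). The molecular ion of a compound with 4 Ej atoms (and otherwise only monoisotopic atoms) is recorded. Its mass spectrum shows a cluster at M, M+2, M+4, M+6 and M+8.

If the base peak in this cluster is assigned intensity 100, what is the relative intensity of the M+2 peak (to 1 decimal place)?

Term probabilities: M 0.0007, M+2 0.0143, M+4 0.1106, M+6 0.3813, M+8 0.4931. Base peak = M+8.
P(M+8) = C(4,4) × 0.162^0 × 0.838^4 = 1 × 1.0000 × 0.49314664 = 0.493147 (base)
P(M+2) = C(4,1) × 0.162^3 × 0.838^1 = 4 × 0.00425153 × 0.8380 = 0.014251
Relative intensity = 0.014251 / 0.493147 × 100 = 2.9

2.9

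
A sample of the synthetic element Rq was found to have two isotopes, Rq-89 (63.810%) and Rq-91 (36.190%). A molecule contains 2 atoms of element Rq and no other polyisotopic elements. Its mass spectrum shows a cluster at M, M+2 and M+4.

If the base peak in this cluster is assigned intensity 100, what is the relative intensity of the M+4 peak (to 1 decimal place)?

Term probabilities: M 0.4072, M+2 0.4619, M+4 0.1310. Base peak = M+2.
P(M+2) = C(2,1) × 0.63810^1 × 0.36190^1 = 2 × 0.6381 × 0.3619 = 0.461857 (base)
P(M+4) = C(2,2) × 0.63810^0 × 0.36190^2 = 1 × 1.0000 × 0.13097161 = 0.130972
Relative intensity = 0.130972 / 0.461857 × 100 = 28.4

28.4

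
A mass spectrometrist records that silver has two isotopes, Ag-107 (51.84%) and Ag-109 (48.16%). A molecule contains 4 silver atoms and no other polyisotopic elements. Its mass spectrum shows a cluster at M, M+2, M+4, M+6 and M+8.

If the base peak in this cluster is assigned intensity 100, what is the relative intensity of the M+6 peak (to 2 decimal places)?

(0.5184 + 0.4816)^4 gives M 0.0722, M+2 0.2684, M+4 0.3740, M+6 0.2316, M+8 0.0538; the largest is M+4.
P(M+4) = C(4,2) × 0.5184^2 × 0.4816^2 = 6 × 0.26873856 × 0.23193856 = 0.373985 (base)
P(M+6) = C(4,3) × 0.5184^1 × 0.4816^3 = 4 × 0.5184 × 0.11170161 = 0.231624
Relative intensity = 0.231624 / 0.373985 × 100 = 61.93

61.93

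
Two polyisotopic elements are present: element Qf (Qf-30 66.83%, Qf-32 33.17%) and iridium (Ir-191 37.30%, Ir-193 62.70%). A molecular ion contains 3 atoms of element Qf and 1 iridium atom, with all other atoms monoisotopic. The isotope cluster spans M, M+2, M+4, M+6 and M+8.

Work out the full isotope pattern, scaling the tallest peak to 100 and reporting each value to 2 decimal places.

30.85 : 97.78 : 100.00 : 42.09 : 6.34

Element Qf pattern (n=3): 0.29847941 : 0.44443643 : 0.2205889 : 0.03649526
Iridium pattern (n=1): 0.3730 : 0.6270
Convolve the two distributions (both contribute in 2-u steps):
  M: 0.29847941×0.3730 = 0.111333
  M+2: 0.29847941×0.6270 + 0.44443643×0.3730 = 0.352921
  M+4: 0.44443643×0.6270 + 0.2205889×0.3730 = 0.360941
  M+6: 0.2205889×0.6270 + 0.03649526×0.3730 = 0.151922
  M+8: 0.03649526×0.6270 = 0.022883
Scale to base peak (0.360941) = 100: 30.85 : 97.78 : 100.00 : 42.09 : 6.34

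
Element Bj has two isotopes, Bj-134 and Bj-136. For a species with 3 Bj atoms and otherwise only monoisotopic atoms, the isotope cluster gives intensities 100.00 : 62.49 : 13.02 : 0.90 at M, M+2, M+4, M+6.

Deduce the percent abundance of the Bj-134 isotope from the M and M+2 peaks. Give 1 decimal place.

If p is the fraction of Bj that is Bj-134, then I(M+2)/I(M) = [C(3,1)·p^2·(1−p)] / p^3 = 3·(1−p)/p = 62.49/100.00 = 0.6249
(1−p)/p = 0.6249/3 = 0.2083  ⇒  p = 1/(1 + 0.2083) = 0.8276
Bj-134: 82.8%, Bj-136: 17.2%.

82.8%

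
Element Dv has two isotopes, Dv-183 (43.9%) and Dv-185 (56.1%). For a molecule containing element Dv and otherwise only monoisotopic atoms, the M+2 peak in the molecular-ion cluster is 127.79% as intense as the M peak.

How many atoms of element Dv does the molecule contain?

With n Dv atoms, P(M+2)/P(M) = C(n,1)·p^(n−1)q / p^n = n·q/p = n · 0.561/0.439.
n = 1.2779 × 0.439/0.561 = 1.00 ≈ 1

1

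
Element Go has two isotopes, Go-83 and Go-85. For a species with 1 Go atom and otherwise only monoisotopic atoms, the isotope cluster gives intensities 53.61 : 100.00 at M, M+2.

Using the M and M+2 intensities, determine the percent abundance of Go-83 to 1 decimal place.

34.9%

If p is the fraction of Go that is Go-83, then I(M+2)/I(M) = [C(1,1)·p^0·(1−p)] / p^1 = 1·(1−p)/p = 100.00/53.61 = 1.8653
(1−p)/p = 1.8653/1 = 1.8653  ⇒  p = 1/(1 + 1.8653) = 0.3490
Go-83: 34.9%, Go-85: 65.1%.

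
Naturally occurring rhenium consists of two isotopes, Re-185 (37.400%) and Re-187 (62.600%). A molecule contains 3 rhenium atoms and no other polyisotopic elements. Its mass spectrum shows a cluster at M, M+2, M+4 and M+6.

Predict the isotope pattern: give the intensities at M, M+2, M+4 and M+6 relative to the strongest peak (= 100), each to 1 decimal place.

11.9 : 59.7 : 100.0 : 55.8

Each Re atom is independently Re-185 (p = 0.37400) or Re-187 (q = 0.62600); the cluster is the binomial expansion (p + q)^3.
P(M) = 0.37400^3 = 0.052314
P(M+2) = 3 × 0.37400^2 × 0.62600^1 = 0.262687
P(M+4) = 3 × 0.37400^1 × 0.62600^2 = 0.439685
P(M+6) = 0.62600^3 = 0.245314
The M+4 peak is largest (0.439685); scaling to 100 gives 11.9 : 59.7 : 100.0 : 55.8.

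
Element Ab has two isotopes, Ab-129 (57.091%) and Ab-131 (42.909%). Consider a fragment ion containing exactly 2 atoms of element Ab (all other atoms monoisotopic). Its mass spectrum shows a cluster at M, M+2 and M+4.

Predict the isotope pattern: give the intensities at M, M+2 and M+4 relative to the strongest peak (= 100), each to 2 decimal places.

66.53 : 100.00 : 37.58

Expanding (0.57091 + 0.42909)^2:
P(M) = 0.57091^2 = 0.325938
P(M+2) = 2 × 0.57091^1 × 0.42909^1 = 0.489944
P(M+4) = 0.42909^2 = 0.184118
The M+2 peak is largest (0.489944); scaling to 100 gives 66.53 : 100.00 : 37.58.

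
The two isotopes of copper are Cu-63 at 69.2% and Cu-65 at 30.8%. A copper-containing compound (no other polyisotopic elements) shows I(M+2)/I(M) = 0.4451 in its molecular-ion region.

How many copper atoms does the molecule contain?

1

The M+2/M ratio from n Cu atoms is n · q/p = n · 0.308/0.692.
n = 0.4451 × 0.692/0.308 = 1.00 ≈ 1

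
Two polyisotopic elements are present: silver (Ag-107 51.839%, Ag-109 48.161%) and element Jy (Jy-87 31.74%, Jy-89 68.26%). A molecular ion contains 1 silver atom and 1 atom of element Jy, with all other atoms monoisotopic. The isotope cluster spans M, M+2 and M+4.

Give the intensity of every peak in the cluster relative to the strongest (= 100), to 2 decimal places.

32.47 : 100.00 : 64.88

Silver pattern (n=1): 0.51839 : 0.48161
Element Jy pattern (n=1): 0.3174 : 0.6826
Convolve the two distributions (both contribute in 2-u steps):
  M: 0.51839×0.3174 = 0.164537
  M+2: 0.51839×0.6826 + 0.48161×0.3174 = 0.506716
  M+4: 0.48161×0.6826 = 0.328747
Scale to base peak (0.506716) = 100: 32.47 : 100.00 : 64.88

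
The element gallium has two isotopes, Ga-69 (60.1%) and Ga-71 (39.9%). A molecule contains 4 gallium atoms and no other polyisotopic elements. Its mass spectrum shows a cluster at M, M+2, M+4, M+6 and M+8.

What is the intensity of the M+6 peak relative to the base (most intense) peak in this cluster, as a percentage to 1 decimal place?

44.1%

Binomial terms of (0.601 + 0.399)^4: M 0.1305, M+2 0.3465, M+4 0.3450, M+6 0.1527, M+8 0.0253 → M+2 is the base peak.
P(M+2) = C(4,1) × 0.601^3 × 0.399^1 = 4 × 0.2170818 × 0.3990 = 0.346463 (base)
P(M+6) = C(4,3) × 0.601^1 × 0.399^3 = 4 × 0.6010 × 0.0635212 = 0.152705
Relative intensity = 0.152705 / 0.346463 × 100 = 44.1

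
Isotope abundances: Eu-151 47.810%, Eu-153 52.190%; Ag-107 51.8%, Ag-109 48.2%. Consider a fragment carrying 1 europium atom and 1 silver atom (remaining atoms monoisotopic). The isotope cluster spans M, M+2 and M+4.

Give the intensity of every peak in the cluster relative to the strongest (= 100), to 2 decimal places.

Europium pattern (n=1): 0.4781 : 0.5219
Silver pattern (n=1): 0.5180 : 0.4820
Convolve the two distributions (both contribute in 2-u steps):
  M: 0.4781×0.5180 = 0.247656
  M+2: 0.4781×0.4820 + 0.5219×0.5180 = 0.500788
  M+4: 0.5219×0.4820 = 0.251556
Scale to base peak (0.500788) = 100: 49.45 : 100.00 : 50.23

49.45 : 100.00 : 50.23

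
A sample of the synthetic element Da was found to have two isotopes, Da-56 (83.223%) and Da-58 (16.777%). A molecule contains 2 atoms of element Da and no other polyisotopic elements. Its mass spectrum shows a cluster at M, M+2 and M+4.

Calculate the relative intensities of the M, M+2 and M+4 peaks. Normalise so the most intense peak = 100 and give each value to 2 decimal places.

100.00 : 40.32 : 4.06

The 2 Da atoms are independent, so intensities follow the terms of (0.83223 + 0.16777)^2.
P(M) = 0.83223^2 = 0.692607
P(M+2) = 2 × 0.83223^1 × 0.16777^1 = 0.279246
P(M+4) = 0.16777^2 = 0.028147
The M peak is largest (0.692607); scaling to 100 gives 100.00 : 40.32 : 4.06.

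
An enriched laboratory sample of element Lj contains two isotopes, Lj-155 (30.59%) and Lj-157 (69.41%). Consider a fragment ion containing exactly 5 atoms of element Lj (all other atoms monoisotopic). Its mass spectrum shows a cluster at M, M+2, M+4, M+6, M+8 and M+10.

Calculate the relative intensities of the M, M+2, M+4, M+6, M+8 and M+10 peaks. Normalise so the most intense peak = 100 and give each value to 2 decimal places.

0.75 : 8.56 : 38.85 : 88.14 : 100.00 : 45.38

Expanding (0.3059 + 0.6941)^5:
P(M) = 0.3059^5 = 0.002679
P(M+2) = 5 × 0.3059^4 × 0.6941^1 = 0.030389
P(M+4) = 10 × 0.3059^3 × 0.6941^2 = 0.137906
P(M+6) = 10 × 0.3059^2 × 0.6941^3 = 0.312914
P(M+8) = 5 × 0.3059^1 × 0.6941^4 = 0.355008
P(M+10) = 0.6941^5 = 0.161105
The M+8 peak is largest (0.355008); scaling to 100 gives 0.75 : 8.56 : 38.85 : 88.14 : 100.00 : 45.38.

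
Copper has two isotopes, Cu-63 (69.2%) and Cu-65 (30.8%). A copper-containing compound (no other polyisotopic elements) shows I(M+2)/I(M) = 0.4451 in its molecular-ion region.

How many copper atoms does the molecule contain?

The M+2/M ratio from n Cu atoms is n · q/p = n · 0.308/0.692.
n = 0.4451 × 0.692/0.308 = 1.00 ≈ 1

1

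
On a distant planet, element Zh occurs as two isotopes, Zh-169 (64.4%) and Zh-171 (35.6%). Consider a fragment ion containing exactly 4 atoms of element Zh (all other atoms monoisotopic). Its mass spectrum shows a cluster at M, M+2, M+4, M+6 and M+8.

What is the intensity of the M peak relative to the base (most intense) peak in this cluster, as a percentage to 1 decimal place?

45.2%

(0.644 + 0.356)^4 gives M 0.1720, M+2 0.3803, M+4 0.3154, M+6 0.1162, M+8 0.0161; the largest is M+2.
P(M+2) = C(4,1) × 0.644^3 × 0.356^1 = 4 × 0.26708998 × 0.3560 = 0.380336 (base)
P(M) = C(4,0) × 0.644^4 × 0.356^0 = 1 × 0.17200595 × 1.0000 = 0.172006
Relative intensity = 0.172006 / 0.380336 × 100 = 45.2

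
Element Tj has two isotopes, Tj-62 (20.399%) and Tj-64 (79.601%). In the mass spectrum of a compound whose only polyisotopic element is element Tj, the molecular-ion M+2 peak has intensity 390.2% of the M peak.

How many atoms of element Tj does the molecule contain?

For n independent Tj atoms, I(M+2)/I(M) = n · (abundance Tj-64) / (abundance Tj-62) = n · 0.79601/0.20399.
n = 3.902 × 0.20399/0.79601 = 1.00 ≈ 1

1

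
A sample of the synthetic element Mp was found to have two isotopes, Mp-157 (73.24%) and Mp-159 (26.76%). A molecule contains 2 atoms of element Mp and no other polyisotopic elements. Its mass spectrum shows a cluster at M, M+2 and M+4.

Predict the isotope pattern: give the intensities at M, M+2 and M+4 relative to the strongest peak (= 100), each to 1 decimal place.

The 2 Mp atoms are independent, so intensities follow the terms of (0.7324 + 0.2676)^2.
P(M) = 0.7324^2 = 0.536410
P(M+2) = 2 × 0.7324^1 × 0.2676^1 = 0.391980
P(M+4) = 0.2676^2 = 0.071610
The M peak is largest (0.536410); scaling to 100 gives 100.0 : 73.1 : 13.3.

100.0 : 73.1 : 13.3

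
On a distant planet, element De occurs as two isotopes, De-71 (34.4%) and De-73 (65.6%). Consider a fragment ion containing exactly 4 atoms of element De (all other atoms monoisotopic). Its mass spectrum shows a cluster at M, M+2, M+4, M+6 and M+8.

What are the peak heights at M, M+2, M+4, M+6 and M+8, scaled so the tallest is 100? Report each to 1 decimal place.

Each De atom is independently De-71 (p = 0.344) or De-73 (q = 0.656); the cluster is the binomial expansion (p + q)^4.
P(M) = 0.344^4 = 0.014003
P(M+2) = 4 × 0.344^3 × 0.656^1 = 0.106817
P(M+4) = 6 × 0.344^2 × 0.656^2 = 0.305545
P(M+6) = 4 × 0.344^1 × 0.656^3 = 0.388445
P(M+8) = 0.656^4 = 0.185189
The M+6 peak is largest (0.388445); scaling to 100 gives 3.6 : 27.5 : 78.7 : 100.0 : 47.7.

3.6 : 27.5 : 78.7 : 100.0 : 47.7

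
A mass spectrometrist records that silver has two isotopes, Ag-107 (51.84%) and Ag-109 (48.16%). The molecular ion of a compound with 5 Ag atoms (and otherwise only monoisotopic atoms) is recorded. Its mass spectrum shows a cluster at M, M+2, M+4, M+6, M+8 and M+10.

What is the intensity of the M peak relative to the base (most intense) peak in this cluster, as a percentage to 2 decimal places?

11.59%

Term probabilities: M 0.0374, M+2 0.1739, M+4 0.3231, M+6 0.3002, M+8 0.1394, M+10 0.0259. Base peak = M+4.
P(M+4) = C(5,2) × 0.5184^3 × 0.4816^2 = 10 × 0.13931407 × 0.23193856 = 0.323123 (base)
P(M) = C(5,0) × 0.5184^5 × 0.4816^0 = 1 × 0.03743906 × 1.0000 = 0.037439
Relative intensity = 0.037439 / 0.323123 × 100 = 11.59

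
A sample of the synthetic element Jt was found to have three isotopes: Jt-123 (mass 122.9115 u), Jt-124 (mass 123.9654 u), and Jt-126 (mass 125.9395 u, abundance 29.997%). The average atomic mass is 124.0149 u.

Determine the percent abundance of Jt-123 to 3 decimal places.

51.492%

The remaining 70.003% is split between Jt-123 (fraction x) and Jt-124 (fraction 0.70003 − x).
Substituting: 122.9115x + 123.9654(0.70003 − x) = 86.236828185
(122.9115 − 123.9654)x = -0.542670777  ⇒  x = 0.51492, y = 0.18511
Jt-123: 51.492%, Jt-124: 18.511%.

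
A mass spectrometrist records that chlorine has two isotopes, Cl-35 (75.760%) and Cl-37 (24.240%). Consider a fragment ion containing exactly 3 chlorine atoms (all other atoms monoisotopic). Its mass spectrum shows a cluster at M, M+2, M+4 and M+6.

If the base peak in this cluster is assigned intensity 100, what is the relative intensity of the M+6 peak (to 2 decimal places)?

3.28

Binomial terms of (0.75760 + 0.24240)^3: M 0.4348, M+2 0.4174, M+4 0.1335, M+6 0.0142 → M is the base peak.
P(M) = C(3,0) × 0.75760^3 × 0.24240^0 = 1 × 0.4348304 × 1.0000 = 0.434830 (base)
P(M+6) = C(3,3) × 0.75760^0 × 0.24240^3 = 1 × 1.0000 × 0.01424288 = 0.014243
Relative intensity = 0.014243 / 0.434830 × 100 = 3.28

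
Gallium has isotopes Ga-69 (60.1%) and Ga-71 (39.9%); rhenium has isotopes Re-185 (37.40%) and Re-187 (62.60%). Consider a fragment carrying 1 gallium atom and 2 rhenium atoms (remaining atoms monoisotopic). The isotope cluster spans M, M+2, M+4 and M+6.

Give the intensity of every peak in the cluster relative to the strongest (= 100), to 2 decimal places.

19.90 : 79.85 : 100.00 : 37.02

Gallium pattern (n=1): 0.6010 : 0.3990
Rhenium pattern (n=2): 0.139876 : 0.468248 : 0.391876
Convolve the two distributions (both contribute in 2-u steps):
  M: 0.6010×0.139876 = 0.084065
  M+2: 0.6010×0.468248 + 0.3990×0.139876 = 0.337228
  M+4: 0.6010×0.391876 + 0.3990×0.468248 = 0.422348
  M+6: 0.3990×0.391876 = 0.156359
Scale to base peak (0.422348) = 100: 19.90 : 79.85 : 100.00 : 37.02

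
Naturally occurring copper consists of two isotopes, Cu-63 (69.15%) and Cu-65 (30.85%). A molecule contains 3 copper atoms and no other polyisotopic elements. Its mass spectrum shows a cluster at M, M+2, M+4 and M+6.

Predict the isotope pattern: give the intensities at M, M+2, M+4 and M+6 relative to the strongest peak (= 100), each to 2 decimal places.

74.72 : 100.00 : 44.61 : 6.63

Expanding (0.6915 + 0.3085)^3:
P(M) = 0.6915^3 = 0.330656
P(M+2) = 3 × 0.6915^2 × 0.3085^1 = 0.442548
P(M+4) = 3 × 0.6915^1 × 0.3085^2 = 0.197435
P(M+6) = 0.3085^3 = 0.029361
The M+2 peak is largest (0.442548); scaling to 100 gives 74.72 : 100.00 : 44.61 : 6.63.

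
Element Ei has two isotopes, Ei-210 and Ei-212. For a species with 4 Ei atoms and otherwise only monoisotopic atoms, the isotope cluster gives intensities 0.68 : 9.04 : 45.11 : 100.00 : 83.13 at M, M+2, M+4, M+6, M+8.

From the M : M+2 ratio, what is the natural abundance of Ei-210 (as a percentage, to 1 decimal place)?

23.1%

If p is the fraction of Ei that is Ei-210, then I(M+2)/I(M) = [C(4,1)·p^3·(1−p)] / p^4 = 4·(1−p)/p = 9.04/0.68 = 13.2941
(1−p)/p = 13.2941/4 = 3.3235  ⇒  p = 1/(1 + 3.3235) = 0.2313
Ei-210: 23.1%, Ei-212: 76.9%.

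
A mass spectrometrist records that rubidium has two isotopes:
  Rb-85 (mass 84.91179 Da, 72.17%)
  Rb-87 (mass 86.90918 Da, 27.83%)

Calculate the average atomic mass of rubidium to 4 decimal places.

85.4677 Da

Average mass = Σ (abundance × isotope mass) = 0.7217 × 84.91179 + 0.2783 × 86.90918
= 61.280839 + 24.186825 = 85.467664 Da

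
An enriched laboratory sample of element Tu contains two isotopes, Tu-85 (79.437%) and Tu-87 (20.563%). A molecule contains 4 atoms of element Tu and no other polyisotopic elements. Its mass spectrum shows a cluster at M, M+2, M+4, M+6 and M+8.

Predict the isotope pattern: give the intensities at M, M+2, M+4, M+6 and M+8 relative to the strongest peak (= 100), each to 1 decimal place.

Each Tu atom is independently Tu-85 (p = 0.79437) or Tu-87 (q = 0.20563); the cluster is the binomial expansion (p + q)^4.
P(M) = 0.79437^4 = 0.398191
P(M+2) = 4 × 0.79437^3 × 0.20563^1 = 0.412302
P(M+4) = 6 × 0.79437^2 × 0.20563^2 = 0.160092
P(M+6) = 4 × 0.79437^1 × 0.20563^3 = 0.027628
P(M+8) = 0.20563^4 = 0.001788
The M+2 peak is largest (0.412302); scaling to 100 gives 96.6 : 100.0 : 38.8 : 6.7 : 0.4.

96.6 : 100.0 : 38.8 : 6.7 : 0.4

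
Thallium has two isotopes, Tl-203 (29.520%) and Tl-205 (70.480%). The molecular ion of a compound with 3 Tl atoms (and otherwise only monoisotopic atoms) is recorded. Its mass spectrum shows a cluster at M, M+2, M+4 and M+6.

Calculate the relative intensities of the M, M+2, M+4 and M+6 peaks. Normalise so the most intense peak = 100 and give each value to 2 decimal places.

Expanding (0.29520 + 0.70480)^3:
P(M) = 0.29520^3 = 0.025725
P(M+2) = 3 × 0.29520^2 × 0.70480^1 = 0.184255
P(M+4) = 3 × 0.29520^1 × 0.70480^2 = 0.439916
P(M+6) = 0.70480^3 = 0.350104
The M+4 peak is largest (0.439916); scaling to 100 gives 5.85 : 41.88 : 100.00 : 79.58.

5.85 : 41.88 : 100.00 : 79.58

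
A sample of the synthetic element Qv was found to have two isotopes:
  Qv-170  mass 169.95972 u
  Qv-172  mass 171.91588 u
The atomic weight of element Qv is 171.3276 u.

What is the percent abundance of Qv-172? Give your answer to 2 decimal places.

With x = fraction of Qv-170 (so Qv-172 is 1 − x):
169.95972·x + 171.91588·(1 − x) = 171.3276
(169.95972 − 171.91588)·x = 171.3276 − 171.91588
x = -0.58828 / -1.95616 = 0.30073 → 30.07% Qv-170, 69.93% Qv-172.

69.93%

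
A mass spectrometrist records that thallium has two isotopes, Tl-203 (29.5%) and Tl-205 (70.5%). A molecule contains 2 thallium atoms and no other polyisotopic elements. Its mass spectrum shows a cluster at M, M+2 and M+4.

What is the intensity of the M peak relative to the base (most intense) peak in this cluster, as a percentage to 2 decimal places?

17.51%

Term probabilities: M 0.0870, M+2 0.4160, M+4 0.4970. Base peak = M+4.
P(M+4) = C(2,2) × 0.295^0 × 0.705^2 = 1 × 1.0000 × 0.497025 = 0.497025 (base)
P(M) = C(2,0) × 0.295^2 × 0.705^0 = 1 × 0.087025 × 1.0000 = 0.087025
Relative intensity = 0.087025 / 0.497025 × 100 = 17.51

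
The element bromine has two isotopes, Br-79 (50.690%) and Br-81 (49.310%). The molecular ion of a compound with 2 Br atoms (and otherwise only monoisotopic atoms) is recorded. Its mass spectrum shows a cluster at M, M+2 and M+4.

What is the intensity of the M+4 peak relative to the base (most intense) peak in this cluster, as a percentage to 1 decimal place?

48.6%

Binomial terms of (0.50690 + 0.49310)^2: M 0.2569, M+2 0.4999, M+4 0.2431 → M+2 is the base peak.
P(M+2) = C(2,1) × 0.50690^1 × 0.49310^1 = 2 × 0.5069 × 0.4931 = 0.499905 (base)
P(M+4) = C(2,2) × 0.50690^0 × 0.49310^2 = 1 × 1.0000 × 0.24314761 = 0.243148
Relative intensity = 0.243148 / 0.499905 × 100 = 48.6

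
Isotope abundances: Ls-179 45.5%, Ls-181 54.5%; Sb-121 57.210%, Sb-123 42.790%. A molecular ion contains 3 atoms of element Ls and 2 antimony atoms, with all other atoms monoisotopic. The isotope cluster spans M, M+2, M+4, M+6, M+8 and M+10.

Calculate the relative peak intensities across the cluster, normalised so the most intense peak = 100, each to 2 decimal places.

Element Ls pattern (n=3): 0.09419638 : 0.33848587 : 0.40543912 : 0.16187862
Antimony pattern (n=2): 0.32729841 : 0.48960318 : 0.18309841
Convolve the two distributions (both contribute in 2-u steps):
  M: 0.09419638×0.32729841 = 0.030830
  M+2: 0.09419638×0.48960318 + 0.33848587×0.32729841 = 0.156905
  M+4: 0.09419638×0.18309841 + 0.33848587×0.48960318 + 0.40543912×0.32729841 = 0.315671
  M+6: 0.33848587×0.18309841 + 0.40543912×0.48960318 + 0.16187862×0.32729841 = 0.313463
  M+8: 0.40543912×0.18309841 + 0.16187862×0.48960318 = 0.153492
  M+10: 0.16187862×0.18309841 = 0.029640
Scale to base peak (0.315671) = 100: 9.77 : 49.71 : 100.00 : 99.30 : 48.62 : 9.39

9.77 : 49.71 : 100.00 : 99.30 : 48.62 : 9.39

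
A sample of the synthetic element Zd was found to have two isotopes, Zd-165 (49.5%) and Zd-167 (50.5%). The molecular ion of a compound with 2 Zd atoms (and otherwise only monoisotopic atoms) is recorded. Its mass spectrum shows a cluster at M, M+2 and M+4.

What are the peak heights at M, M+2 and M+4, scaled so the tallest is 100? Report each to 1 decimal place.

Each Zd atom is independently Zd-165 (p = 0.495) or Zd-167 (q = 0.505); the cluster is the binomial expansion (p + q)^2.
P(M) = 0.495^2 = 0.245025
P(M+2) = 2 × 0.495^1 × 0.505^1 = 0.499950
P(M+4) = 0.505^2 = 0.255025
The M+2 peak is largest (0.499950); scaling to 100 gives 49.0 : 100.0 : 51.0.

49.0 : 100.0 : 51.0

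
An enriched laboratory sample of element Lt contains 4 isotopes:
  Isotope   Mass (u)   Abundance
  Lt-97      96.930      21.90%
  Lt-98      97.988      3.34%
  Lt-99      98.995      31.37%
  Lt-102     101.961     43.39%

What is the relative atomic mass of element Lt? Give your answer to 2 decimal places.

Average mass = Σ (abundance × isotope mass) = 0.2190 × 96.930 + 0.0334 × 97.988 + 0.3137 × 98.995 + 0.4339 × 101.961
= 21.2277 + 3.2728 + 31.0547 + 44.2409 = 99.7961 u

99.80 u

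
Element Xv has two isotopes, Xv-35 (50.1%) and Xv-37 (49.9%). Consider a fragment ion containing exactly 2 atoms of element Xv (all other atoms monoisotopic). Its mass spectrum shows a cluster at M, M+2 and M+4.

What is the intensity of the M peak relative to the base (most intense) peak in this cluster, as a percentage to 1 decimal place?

50.2%

Term probabilities: M 0.2510, M+2 0.5000, M+4 0.2490. Base peak = M+2.
P(M+2) = C(2,1) × 0.501^1 × 0.499^1 = 2 × 0.5010 × 0.4990 = 0.499998 (base)
P(M) = C(2,0) × 0.501^2 × 0.499^0 = 1 × 0.251001 × 1.0000 = 0.251001
Relative intensity = 0.251001 / 0.499998 × 100 = 50.2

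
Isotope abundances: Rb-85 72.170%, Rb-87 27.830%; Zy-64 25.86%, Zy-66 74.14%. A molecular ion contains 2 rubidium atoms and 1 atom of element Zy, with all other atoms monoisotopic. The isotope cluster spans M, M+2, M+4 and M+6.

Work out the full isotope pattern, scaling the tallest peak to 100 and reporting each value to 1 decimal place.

27.5 : 100.0 : 64.9 : 11.7

Rubidium pattern (n=2): 0.52085089 : 0.40169822 : 0.07745089
Element Zy pattern (n=1): 0.2586 : 0.7414
Convolve the two distributions (both contribute in 2-u steps):
  M: 0.52085089×0.2586 = 0.134692
  M+2: 0.52085089×0.7414 + 0.40169822×0.2586 = 0.490038
  M+4: 0.40169822×0.7414 + 0.07745089×0.2586 = 0.317848
  M+6: 0.07745089×0.7414 = 0.057422
Scale to base peak (0.490038) = 100: 27.5 : 100.0 : 64.9 : 11.7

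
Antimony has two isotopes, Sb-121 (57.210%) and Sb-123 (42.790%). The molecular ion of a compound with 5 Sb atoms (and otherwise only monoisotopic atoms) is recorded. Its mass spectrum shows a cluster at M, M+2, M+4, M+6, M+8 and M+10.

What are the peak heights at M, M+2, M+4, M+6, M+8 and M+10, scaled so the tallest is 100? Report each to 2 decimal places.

17.88 : 66.85 : 100.00 : 74.79 : 27.97 : 4.18

The 5 Sb atoms are independent, so intensities follow the terms of (0.57210 + 0.42790)^5.
P(M) = 0.57210^5 = 0.061286
P(M+2) = 5 × 0.57210^4 × 0.42790^1 = 0.229192
P(M+4) = 10 × 0.57210^3 × 0.42790^2 = 0.342847
P(M+6) = 10 × 0.57210^2 × 0.42790^3 = 0.256431
P(M+8) = 5 × 0.57210^1 × 0.42790^4 = 0.095898
P(M+10) = 0.42790^5 = 0.014345
The M+4 peak is largest (0.342847); scaling to 100 gives 17.88 : 66.85 : 100.00 : 74.79 : 27.97 : 4.18.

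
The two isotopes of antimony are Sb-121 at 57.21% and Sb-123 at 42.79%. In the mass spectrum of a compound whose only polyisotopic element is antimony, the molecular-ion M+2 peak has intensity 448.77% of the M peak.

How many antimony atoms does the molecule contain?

6

With n Sb atoms, P(M+2)/P(M) = C(n,1)·p^(n−1)q / p^n = n·q/p = n · 0.4279/0.5721.
n = 4.4877 × 0.5721/0.4279 = 6.00 ≈ 6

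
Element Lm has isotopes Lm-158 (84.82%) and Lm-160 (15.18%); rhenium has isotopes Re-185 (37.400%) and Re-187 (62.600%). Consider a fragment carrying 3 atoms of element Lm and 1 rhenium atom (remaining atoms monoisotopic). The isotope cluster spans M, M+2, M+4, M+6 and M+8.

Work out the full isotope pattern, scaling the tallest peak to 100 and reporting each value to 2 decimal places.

45.23 : 100.00 : 45.00 : 7.53 : 0.43

Element Lm pattern (n=3): 0.61023176 : 0.32763445 : 0.05863583 : 0.00349796
Rhenium pattern (n=1): 0.3740 : 0.6260
Convolve the two distributions (both contribute in 2-u steps):
  M: 0.61023176×0.3740 = 0.228227
  M+2: 0.61023176×0.6260 + 0.32763445×0.3740 = 0.504540
  M+4: 0.32763445×0.6260 + 0.05863583×0.3740 = 0.227029
  M+6: 0.05863583×0.6260 + 0.00349796×0.3740 = 0.038014
  M+8: 0.00349796×0.6260 = 0.002190
Scale to base peak (0.504540) = 100: 45.23 : 100.00 : 45.00 : 7.53 : 0.43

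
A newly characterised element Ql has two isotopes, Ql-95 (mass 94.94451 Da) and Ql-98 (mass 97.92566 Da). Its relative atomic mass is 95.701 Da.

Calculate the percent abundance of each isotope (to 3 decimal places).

Writing the weighted mean with unknown fraction x of Ql-95:
94.94451·x + 97.92566·(1 − x) = 95.701
(94.94451 − 97.92566)·x = 95.701 − 97.92566
x = -2.22466 / -2.98115 = 0.74624 → 74.624% Ql-95, 25.376% Ql-98.

Ql-95: 74.624%, Ql-98: 25.376%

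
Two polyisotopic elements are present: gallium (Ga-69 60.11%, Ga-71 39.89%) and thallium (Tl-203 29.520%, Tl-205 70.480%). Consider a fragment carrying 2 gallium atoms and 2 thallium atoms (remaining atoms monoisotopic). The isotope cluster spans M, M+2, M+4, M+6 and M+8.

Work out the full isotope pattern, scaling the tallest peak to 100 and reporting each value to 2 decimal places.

Gallium pattern (n=2): 0.36132121 : 0.47955758 : 0.15912121
Thallium pattern (n=2): 0.08714304 : 0.41611392 : 0.49674304
Convolve the two distributions (both contribute in 2-u steps):
  M: 0.36132121×0.08714304 = 0.031487
  M+2: 0.36132121×0.41611392 + 0.47955758×0.08714304 = 0.192141
  M+4: 0.36132121×0.49674304 + 0.47955758×0.41611392 + 0.15912121×0.08714304 = 0.392901
  M+6: 0.47955758×0.49674304 + 0.15912121×0.41611392 = 0.304429
  M+8: 0.15912121×0.49674304 = 0.079042
Scale to base peak (0.392901) = 100: 8.01 : 48.90 : 100.00 : 77.48 : 20.12

8.01 : 48.90 : 100.00 : 77.48 : 20.12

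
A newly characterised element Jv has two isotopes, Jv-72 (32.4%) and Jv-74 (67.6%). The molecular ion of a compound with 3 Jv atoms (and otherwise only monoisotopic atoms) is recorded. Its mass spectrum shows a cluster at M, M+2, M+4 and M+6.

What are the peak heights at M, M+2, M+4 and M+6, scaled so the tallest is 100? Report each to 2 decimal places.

7.66 : 47.93 : 100.00 : 69.55

Each Jv atom is independently Jv-72 (p = 0.324) or Jv-74 (q = 0.676); the cluster is the binomial expansion (p + q)^3.
P(M) = 0.324^3 = 0.034012
P(M+2) = 3 × 0.324^2 × 0.676^1 = 0.212891
P(M+4) = 3 × 0.324^1 × 0.676^2 = 0.444181
P(M+6) = 0.676^3 = 0.308916
The M+4 peak is largest (0.444181); scaling to 100 gives 7.66 : 47.93 : 100.00 : 69.55.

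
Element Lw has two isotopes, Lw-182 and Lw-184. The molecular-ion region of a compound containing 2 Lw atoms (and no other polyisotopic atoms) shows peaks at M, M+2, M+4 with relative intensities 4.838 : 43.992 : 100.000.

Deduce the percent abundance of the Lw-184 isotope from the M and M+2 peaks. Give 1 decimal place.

82.0%

If p is the fraction of Lw that is Lw-182, then I(M+2)/I(M) = [C(2,1)·p^1·(1−p)] / p^2 = 2·(1−p)/p = 43.992/4.838 = 9.0930
(1−p)/p = 9.0930/2 = 4.5465  ⇒  p = 1/(1 + 4.5465) = 0.1803
Lw-182: 18.0%, Lw-184: 82.0%.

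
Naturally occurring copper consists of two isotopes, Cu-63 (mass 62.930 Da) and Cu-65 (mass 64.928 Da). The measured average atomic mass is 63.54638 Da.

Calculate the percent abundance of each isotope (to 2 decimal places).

Cu-63: 69.15%, Cu-65: 30.85%

Let x be the fractional abundance of Cu-63; then Cu-65 has abundance 1 − x.
62.930·x + 64.928·(1 − x) = 63.54638
(62.930 − 64.928)·x = 63.54638 − 64.928
x = -1.38162 / -1.998 = 0.69150 → 69.15% Cu-63, 30.85% Cu-65.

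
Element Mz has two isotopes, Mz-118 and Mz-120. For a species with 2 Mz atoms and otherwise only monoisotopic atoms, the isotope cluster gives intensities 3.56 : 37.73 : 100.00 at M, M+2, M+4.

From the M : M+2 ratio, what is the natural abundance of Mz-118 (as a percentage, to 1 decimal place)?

15.9%

Write p for the Mz-118 fraction. I(M+2)/I(M) = [C(2,1)·p^1·(1−p)] / p^2 = 2·(1−p)/p = 37.73/3.56 = 10.5983
(1−p)/p = 10.5983/2 = 5.2992  ⇒  p = 1/(1 + 5.2992) = 0.1588
Mz-118: 15.9%, Mz-120: 84.1%.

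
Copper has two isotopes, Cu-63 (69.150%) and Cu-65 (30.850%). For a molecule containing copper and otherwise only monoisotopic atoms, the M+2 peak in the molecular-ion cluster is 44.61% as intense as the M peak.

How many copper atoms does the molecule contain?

With n Cu atoms, P(M+2)/P(M) = C(n,1)·p^(n−1)q / p^n = n·q/p = n · 0.30850/0.69150.
n = 0.4461 × 0.69150/0.30850 = 1.00 ≈ 1

1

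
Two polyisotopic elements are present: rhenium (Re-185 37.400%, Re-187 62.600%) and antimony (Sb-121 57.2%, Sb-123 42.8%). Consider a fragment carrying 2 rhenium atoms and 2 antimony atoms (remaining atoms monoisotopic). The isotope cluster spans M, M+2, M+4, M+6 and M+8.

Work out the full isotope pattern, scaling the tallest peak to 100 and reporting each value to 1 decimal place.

11.9 : 57.9 : 100.0 : 72.5 : 18.7

Rhenium pattern (n=2): 0.139876 : 0.468248 : 0.391876
Antimony pattern (n=2): 0.327184 : 0.489632 : 0.183184
Convolve the two distributions (both contribute in 2-u steps):
  M: 0.139876×0.327184 = 0.045765
  M+2: 0.139876×0.489632 + 0.468248×0.327184 = 0.221691
  M+4: 0.139876×0.183184 + 0.468248×0.489632 + 0.391876×0.327184 = 0.383108
  M+6: 0.468248×0.183184 + 0.391876×0.489632 = 0.277651
  M+8: 0.391876×0.183184 = 0.071785
Scale to base peak (0.383108) = 100: 11.9 : 57.9 : 100.0 : 72.5 : 18.7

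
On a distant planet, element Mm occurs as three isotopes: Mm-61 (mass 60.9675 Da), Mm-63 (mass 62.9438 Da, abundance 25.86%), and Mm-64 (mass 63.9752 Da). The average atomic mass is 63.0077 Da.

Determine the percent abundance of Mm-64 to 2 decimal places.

50.84%

The remaining 74.14% is split between Mm-61 (fraction x) and Mm-64 (fraction 0.7414 − x).
Substituting: 60.9675x + 63.9752(0.7414 − x) = 46.73043332
(60.9675 − 63.9752)x = -0.70077996  ⇒  x = 0.23300, y = 0.50840
Mm-61: 23.30%, Mm-64: 50.84%.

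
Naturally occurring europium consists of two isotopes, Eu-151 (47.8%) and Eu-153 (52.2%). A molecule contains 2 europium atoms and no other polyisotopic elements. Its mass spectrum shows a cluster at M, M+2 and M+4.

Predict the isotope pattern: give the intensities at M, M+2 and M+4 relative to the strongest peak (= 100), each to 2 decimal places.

The 2 Eu atoms are independent, so intensities follow the terms of (0.478 + 0.522)^2.
P(M) = 0.478^2 = 0.228484
P(M+2) = 2 × 0.478^1 × 0.522^1 = 0.499032
P(M+4) = 0.522^2 = 0.272484
The M+2 peak is largest (0.499032); scaling to 100 gives 45.79 : 100.00 : 54.60.

45.79 : 100.00 : 54.60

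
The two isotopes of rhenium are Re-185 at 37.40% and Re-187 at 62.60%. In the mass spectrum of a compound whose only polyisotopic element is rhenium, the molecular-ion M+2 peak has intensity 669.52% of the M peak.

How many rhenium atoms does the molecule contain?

For n independent Re atoms, I(M+2)/I(M) = n · (abundance Re-187) / (abundance Re-185) = n · 0.6260/0.3740.
n = 6.6952 × 0.3740/0.6260 = 4.00 ≈ 4

4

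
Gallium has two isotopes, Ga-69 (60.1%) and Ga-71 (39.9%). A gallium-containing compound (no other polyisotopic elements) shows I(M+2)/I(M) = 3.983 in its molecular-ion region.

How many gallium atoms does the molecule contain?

6

The M+2/M ratio from n Ga atoms is n · q/p = n · 0.399/0.601.
n = 3.983 × 0.601/0.399 = 6.00 ≈ 6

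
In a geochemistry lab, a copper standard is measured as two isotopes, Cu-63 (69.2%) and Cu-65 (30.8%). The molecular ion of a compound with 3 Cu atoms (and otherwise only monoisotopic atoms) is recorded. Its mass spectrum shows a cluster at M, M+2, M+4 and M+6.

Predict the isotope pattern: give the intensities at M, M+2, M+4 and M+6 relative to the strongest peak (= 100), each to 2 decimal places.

Each Cu atom is independently Cu-63 (p = 0.692) or Cu-65 (q = 0.308); the cluster is the binomial expansion (p + q)^3.
P(M) = 0.692^3 = 0.331374
P(M+2) = 3 × 0.692^2 × 0.308^1 = 0.442470
P(M+4) = 3 × 0.692^1 × 0.308^2 = 0.196938
P(M+6) = 0.308^3 = 0.029218
The M+2 peak is largest (0.442470); scaling to 100 gives 74.89 : 100.00 : 44.51 : 6.60.

74.89 : 100.00 : 44.51 : 6.60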